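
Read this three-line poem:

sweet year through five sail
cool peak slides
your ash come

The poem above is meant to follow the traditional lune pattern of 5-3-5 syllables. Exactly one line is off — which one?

Line 1: sweet(1) + year(1) + through(1) + five(1) + sail(1) = 5 ✓
Line 2: cool(1) + peak(1) + slides(1) = 3 ✓
Line 3: your(1) + ash(1) + come(1) = 3 (expected 5)

The third line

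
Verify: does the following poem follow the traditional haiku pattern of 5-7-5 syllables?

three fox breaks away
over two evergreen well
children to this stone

Line 1: three (1), fox (1), breaks (1), away (2) → 5 ✓
Line 2: over (2), two (1), evergreen (3), well (1) → 7 ✓
Line 3: children (2), to (1), this (1), stone (1) → 5 ✓

Yes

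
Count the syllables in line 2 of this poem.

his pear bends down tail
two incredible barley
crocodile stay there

7

Line 2: two(1) + incredible(4) + barley(2) = 7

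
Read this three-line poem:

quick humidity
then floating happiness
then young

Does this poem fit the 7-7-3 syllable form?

No

Line 1: quick(1) + humidity(4) = 5 (expected 7)
Line 2: then(1) + floating(2) + happiness(3) = 6 (expected 7)
Line 3: then(1) + young(1) = 2 (expected 3)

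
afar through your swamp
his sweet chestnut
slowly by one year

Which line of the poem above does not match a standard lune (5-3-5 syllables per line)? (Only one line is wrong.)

The second line

Line 1: afar (2), through (1), your (1), swamp (1) → 5 ✓
Line 2: his (1), sweet (1), chestnut (2) → 4 (expected 3)
Line 3: slowly (2), by (1), one (1), year (1) → 5 ✓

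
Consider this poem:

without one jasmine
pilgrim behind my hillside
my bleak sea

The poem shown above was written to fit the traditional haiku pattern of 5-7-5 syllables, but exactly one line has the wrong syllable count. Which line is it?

Line 1: without(2) + one(1) + jasmine(2) = 5 ✓
Line 2: pilgrim(2) + behind(2) + my(1) + hillside(2) = 7 ✓
Line 3: my(1) + bleak(1) + sea(1) = 3 (expected 5)

Line 3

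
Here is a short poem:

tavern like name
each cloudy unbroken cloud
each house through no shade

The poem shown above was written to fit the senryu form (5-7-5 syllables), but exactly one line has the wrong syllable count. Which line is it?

The first line

Line 1: tavern (2), like (1), name (1) → 4 (expected 5)
Line 2: each (1), cloudy (2), unbroken (3), cloud (1) → 7 ✓
Line 3: each (1), house (1), through (1), no (1), shade (1) → 5 ✓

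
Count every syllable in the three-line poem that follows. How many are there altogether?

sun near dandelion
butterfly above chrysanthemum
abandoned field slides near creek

22

Line 1: "sun near dandelion": 1+1+4 = 6
Line 2: "butterfly above chrysanthemum": 3+2+4 = 9
Line 3: "abandoned field slides near creek": 3+1+1+1+1 = 7
Total: 6 + 9 + 7 = 22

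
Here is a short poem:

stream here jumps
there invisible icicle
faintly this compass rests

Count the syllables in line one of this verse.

3

Line one: "stream here jumps": 1+1+1 = 3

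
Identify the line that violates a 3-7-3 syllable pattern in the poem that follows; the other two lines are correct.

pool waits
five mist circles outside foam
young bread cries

Line 1

Line 1: pool(1) + waits(1) = 2 (expected 3)
Line 2: five(1) + mist(1) + circles(2) + outside(2) + foam(1) = 7 ✓
Line 3: young(1) + bread(1) + cries(1) = 3 ✓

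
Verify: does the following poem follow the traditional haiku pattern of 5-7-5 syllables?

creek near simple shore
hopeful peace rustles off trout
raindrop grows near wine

Yes

Line 1: creek(1) + near(1) + simple(2) + shore(1) = 5 ✓
Line 2: hopeful(2) + peace(1) + rustles(2) + off(1) + trout(1) = 7 ✓
Line 3: raindrop(2) + grows(1) + near(1) + wine(1) = 5 ✓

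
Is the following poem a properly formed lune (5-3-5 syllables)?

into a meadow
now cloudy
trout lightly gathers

Yes

Line 1: "into a meadow": 2+1+2 = 5 ✓
Line 2: "now cloudy": 1+2 = 3 ✓
Line 3: "trout lightly gathers": 1+2+2 = 5 ✓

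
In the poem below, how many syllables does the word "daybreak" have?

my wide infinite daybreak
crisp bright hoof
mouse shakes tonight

"daybreak" has 2 syllables.

2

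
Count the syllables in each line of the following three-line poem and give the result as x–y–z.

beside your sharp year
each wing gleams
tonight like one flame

5–3–5

Line 1: beside(2) + your(1) + sharp(1) + year(1) = 5
Line 2: each(1) + wing(1) + gleams(1) = 3
Line 3: tonight(2) + like(1) + one(1) + flame(1) = 5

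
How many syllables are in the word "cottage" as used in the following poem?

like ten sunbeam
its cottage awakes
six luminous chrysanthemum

2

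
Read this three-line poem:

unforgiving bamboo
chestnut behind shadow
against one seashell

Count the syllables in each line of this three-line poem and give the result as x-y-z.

6-6-5

Line 1: "unforgiving bamboo": 4+2 = 6
Line 2: "chestnut behind shadow": 2+2+2 = 6
Line 3: "against one seashell": 2+1+2 = 5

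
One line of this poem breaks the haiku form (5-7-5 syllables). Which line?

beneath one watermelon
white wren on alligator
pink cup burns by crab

Line 1: beneath (2), one (1), watermelon (4) → 7 (expected 5)
Line 2: white (1), wren (1), on (1), alligator (4) → 7 ✓
Line 3: pink (1), cup (1), burns (1), by (1), crab (1) → 5 ✓

Line 1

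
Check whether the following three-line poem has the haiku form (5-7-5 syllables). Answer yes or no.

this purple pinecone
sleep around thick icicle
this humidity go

No

Line 1: this(1) + purple(2) + pinecone(2) = 5 ✓
Line 2: sleep(1) + around(2) + thick(1) + icicle(3) = 7 ✓
Line 3: this(1) + humidity(4) + go(1) = 6 (expected 5)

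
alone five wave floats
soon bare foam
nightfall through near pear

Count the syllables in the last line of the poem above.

5

The last line: nightfall(2) + through(1) + near(1) + pear(1) = 5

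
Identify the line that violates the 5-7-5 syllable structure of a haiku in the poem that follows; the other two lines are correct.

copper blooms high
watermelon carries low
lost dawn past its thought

Line 1: copper (2), blooms (1), high (1) → 4 (expected 5)
Line 2: watermelon (4), carries (2), low (1) → 7 ✓
Line 3: lost (1), dawn (1), past (1), its (1), thought (1) → 5 ✓

The first line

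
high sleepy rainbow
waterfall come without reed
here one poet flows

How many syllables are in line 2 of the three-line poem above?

Line 2: waterfall(3) + come(1) + without(2) + reed(1) = 7

7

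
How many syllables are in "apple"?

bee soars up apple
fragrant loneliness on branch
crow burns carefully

2

"apple" has 2 syllables.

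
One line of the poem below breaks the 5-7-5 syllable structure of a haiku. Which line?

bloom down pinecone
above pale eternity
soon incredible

Line 1

Line 1: "bloom down pinecone": 1+1+2 = 4 (expected 5)
Line 2: "above pale eternity": 2+1+4 = 7 ✓
Line 3: "soon incredible": 1+4 = 5 ✓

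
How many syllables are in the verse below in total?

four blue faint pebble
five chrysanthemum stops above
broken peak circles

18

Line 1: four(1) + blue(1) + faint(1) + pebble(2) = 5
Line 2: five(1) + chrysanthemum(4) + stops(1) + above(2) = 8
Line 3: broken(2) + peak(1) + circles(2) = 5
Total: 5 + 8 + 5 = 18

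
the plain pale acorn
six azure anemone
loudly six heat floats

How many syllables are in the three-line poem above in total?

Line 1: the(1) + plain(1) + pale(1) + acorn(2) = 5
Line 2: six(1) + azure(2) + anemone(4) = 7
Line 3: loudly(2) + six(1) + heat(1) + floats(1) = 5
Total: 5 + 7 + 5 = 17

17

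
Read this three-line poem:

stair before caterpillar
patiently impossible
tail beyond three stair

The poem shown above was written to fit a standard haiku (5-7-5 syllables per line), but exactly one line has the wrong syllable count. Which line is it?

Line 1

Line 1: stair(1) + before(2) + caterpillar(4) = 7 (expected 5)
Line 2: patiently(3) + impossible(4) = 7 ✓
Line 3: tail(1) + beyond(2) + three(1) + stair(1) = 5 ✓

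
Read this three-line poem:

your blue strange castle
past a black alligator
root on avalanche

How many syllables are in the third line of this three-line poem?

5

The third line: root(1) + on(1) + avalanche(3) = 5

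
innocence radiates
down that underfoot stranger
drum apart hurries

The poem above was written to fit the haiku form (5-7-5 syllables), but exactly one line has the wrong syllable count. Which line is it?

Line 1: "innocence radiates": 3+3 = 6 (expected 5)
Line 2: "down that underfoot stranger": 1+1+3+2 = 7 ✓
Line 3: "drum apart hurries": 1+2+2 = 5 ✓

Line 1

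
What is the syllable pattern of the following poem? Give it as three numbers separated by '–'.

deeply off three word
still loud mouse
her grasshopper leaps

5–3–5

Line 1: deeply (2), off (1), three (1), word (1) → 5
Line 2: still (1), loud (1), mouse (1) → 3
Line 3: her (1), grasshopper (3), leaps (1) → 5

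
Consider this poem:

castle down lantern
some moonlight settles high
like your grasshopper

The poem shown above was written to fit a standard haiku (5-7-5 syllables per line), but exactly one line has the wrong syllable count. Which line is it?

The second line

Line 1: "castle down lantern": 2+1+2 = 5 ✓
Line 2: "some moonlight settles high": 1+2+2+1 = 6 (expected 7)
Line 3: "like your grasshopper": 1+1+3 = 5 ✓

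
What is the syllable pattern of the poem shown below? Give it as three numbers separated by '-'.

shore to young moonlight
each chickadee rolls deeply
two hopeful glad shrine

Line 1: shore(1) + to(1) + young(1) + moonlight(2) = 5
Line 2: each(1) + chickadee(3) + rolls(1) + deeply(2) = 7
Line 3: two(1) + hopeful(2) + glad(1) + shrine(1) = 5

5-7-5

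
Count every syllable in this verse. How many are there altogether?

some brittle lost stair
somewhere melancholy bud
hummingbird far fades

Line 1: some (1), brittle (2), lost (1), stair (1) → 5
Line 2: somewhere (2), melancholy (4), bud (1) → 7
Line 3: hummingbird (3), far (1), fades (1) → 5
Total: 5 + 7 + 5 = 17

17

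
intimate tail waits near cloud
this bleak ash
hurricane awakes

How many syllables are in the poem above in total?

15

Line 1: "intimate tail waits near cloud": 3+1+1+1+1 = 7
Line 2: "this bleak ash": 1+1+1 = 3
Line 3: "hurricane awakes": 3+2 = 5
Total: 7 + 3 + 5 = 15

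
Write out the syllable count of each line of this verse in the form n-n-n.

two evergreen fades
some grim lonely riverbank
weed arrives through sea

5-7-5

Line 1: two (1), evergreen (3), fades (1) → 5
Line 2: some (1), grim (1), lonely (2), riverbank (3) → 7
Line 3: weed (1), arrives (2), through (1), sea (1) → 5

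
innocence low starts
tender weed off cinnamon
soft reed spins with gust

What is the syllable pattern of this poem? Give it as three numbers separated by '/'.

Line 1: "innocence low starts": 3+1+1 = 5
Line 2: "tender weed off cinnamon": 2+1+1+3 = 7
Line 3: "soft reed spins with gust": 1+1+1+1+1 = 5

5/7/5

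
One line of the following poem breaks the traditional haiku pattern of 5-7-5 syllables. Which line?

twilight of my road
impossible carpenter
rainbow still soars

Line 1: "twilight of my road": 2+1+1+1 = 5 ✓
Line 2: "impossible carpenter": 4+3 = 7 ✓
Line 3: "rainbow still soars": 2+1+1 = 4 (expected 5)

The third line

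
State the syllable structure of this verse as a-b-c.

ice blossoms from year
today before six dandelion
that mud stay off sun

Line 1: "ice blossoms from year": 1+2+1+1 = 5
Line 2: "today before six dandelion": 2+2+1+4 = 9
Line 3: "that mud stay off sun": 1+1+1+1+1 = 5

5-9-5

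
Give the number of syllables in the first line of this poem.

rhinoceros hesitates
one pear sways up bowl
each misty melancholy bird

7

The first line: rhinoceros(4) + hesitates(3) = 7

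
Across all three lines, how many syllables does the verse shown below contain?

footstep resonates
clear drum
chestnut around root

12

Line 1: footstep(2) + resonates(3) = 5
Line 2: clear(1) + drum(1) = 2
Line 3: chestnut(2) + around(2) + root(1) = 5
Total: 5 + 2 + 5 = 12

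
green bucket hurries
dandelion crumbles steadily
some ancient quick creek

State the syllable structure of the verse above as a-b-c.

5-9-5

Line 1: "green bucket hurries": 1+2+2 = 5
Line 2: "dandelion crumbles steadily": 4+2+3 = 9
Line 3: "some ancient quick creek": 1+2+1+1 = 5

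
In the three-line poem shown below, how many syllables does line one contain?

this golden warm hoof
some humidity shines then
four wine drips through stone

Line one: "this golden warm hoof": 1+2+1+1 = 5

5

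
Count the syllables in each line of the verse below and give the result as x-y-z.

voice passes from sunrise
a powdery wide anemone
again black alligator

Line 1: voice(1) + passes(2) + from(1) + sunrise(2) = 6
Line 2: a(1) + powdery(3) + wide(1) + anemone(4) = 9
Line 3: again(2) + black(1) + alligator(4) = 7

6-9-7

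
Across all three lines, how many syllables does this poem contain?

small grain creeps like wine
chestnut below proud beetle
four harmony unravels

Line 1: small (1), grain (1), creeps (1), like (1), wine (1) → 5
Line 2: chestnut (2), below (2), proud (1), beetle (2) → 7
Line 3: four (1), harmony (3), unravels (3) → 7
Total: 5 + 7 + 7 = 19

19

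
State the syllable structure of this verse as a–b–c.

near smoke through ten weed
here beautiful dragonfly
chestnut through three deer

5–7–5

Line 1: near(1) + smoke(1) + through(1) + ten(1) + weed(1) = 5
Line 2: here(1) + beautiful(3) + dragonfly(3) = 7
Line 3: chestnut(2) + through(1) + three(1) + deer(1) = 5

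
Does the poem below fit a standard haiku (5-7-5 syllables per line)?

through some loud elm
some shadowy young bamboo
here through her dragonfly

Line 1: through(1) + some(1) + loud(1) + elm(1) = 4 (expected 5)
Line 2: some(1) + shadowy(3) + young(1) + bamboo(2) = 7 ✓
Line 3: here(1) + through(1) + her(1) + dragonfly(3) = 6 (expected 5)

No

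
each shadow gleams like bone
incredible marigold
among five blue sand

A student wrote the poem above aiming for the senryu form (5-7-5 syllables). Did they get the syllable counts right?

Line 1: each(1) + shadow(2) + gleams(1) + like(1) + bone(1) = 6 (expected 5)
Line 2: incredible(4) + marigold(3) = 7 ✓
Line 3: among(2) + five(1) + blue(1) + sand(1) = 5 ✓

No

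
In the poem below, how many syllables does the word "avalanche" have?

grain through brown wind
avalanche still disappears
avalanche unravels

3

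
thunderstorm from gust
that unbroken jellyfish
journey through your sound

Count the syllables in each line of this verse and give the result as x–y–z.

5–7–5

Line 1: "thunderstorm from gust": 3+1+1 = 5
Line 2: "that unbroken jellyfish": 1+3+3 = 7
Line 3: "journey through your sound": 2+1+1+1 = 5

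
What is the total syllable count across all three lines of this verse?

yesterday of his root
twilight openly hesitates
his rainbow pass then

Line 1: yesterday (3), of (1), his (1), root (1) → 6
Line 2: twilight (2), openly (3), hesitates (3) → 8
Line 3: his (1), rainbow (2), pass (1), then (1) → 5
Total: 6 + 8 + 5 = 19

19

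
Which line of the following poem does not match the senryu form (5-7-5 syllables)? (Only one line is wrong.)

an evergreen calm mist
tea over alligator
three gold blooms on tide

The first line

Line 1: an(1) + evergreen(3) + calm(1) + mist(1) = 6 (expected 5)
Line 2: tea(1) + over(2) + alligator(4) = 7 ✓
Line 3: three(1) + gold(1) + blooms(1) + on(1) + tide(1) = 5 ✓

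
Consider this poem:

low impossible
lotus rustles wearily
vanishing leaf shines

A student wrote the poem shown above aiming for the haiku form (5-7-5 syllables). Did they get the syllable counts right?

Line 1: low(1) + impossible(4) = 5 ✓
Line 2: lotus(2) + rustles(2) + wearily(3) = 7 ✓
Line 3: vanishing(3) + leaf(1) + shines(1) = 5 ✓

Yes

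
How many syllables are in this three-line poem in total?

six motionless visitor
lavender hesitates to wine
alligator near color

Line 1: six (1), motionless (3), visitor (3) → 7
Line 2: lavender (3), hesitates (3), to (1), wine (1) → 8
Line 3: alligator (4), near (1), color (2) → 7
Total: 7 + 8 + 7 = 22

22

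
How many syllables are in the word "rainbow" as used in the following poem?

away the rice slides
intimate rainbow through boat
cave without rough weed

2

"rainbow" has 2 syllables.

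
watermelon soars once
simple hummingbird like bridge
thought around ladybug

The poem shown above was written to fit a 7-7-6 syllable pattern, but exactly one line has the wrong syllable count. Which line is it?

Line 1

Line 1: "watermelon soars once": 4+1+1 = 6 (expected 7)
Line 2: "simple hummingbird like bridge": 2+3+1+1 = 7 ✓
Line 3: "thought around ladybug": 1+2+3 = 6 ✓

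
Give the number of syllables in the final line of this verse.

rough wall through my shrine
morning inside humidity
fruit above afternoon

6

The final line: fruit (1), above (2), afternoon (3) → 6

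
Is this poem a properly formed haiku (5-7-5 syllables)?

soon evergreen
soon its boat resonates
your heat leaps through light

Line 1: "soon evergreen": 1+3 = 4 (expected 5)
Line 2: "soon its boat resonates": 1+1+1+3 = 6 (expected 7)
Line 3: "your heat leaps through light": 1+1+1+1+1 = 5 ✓

No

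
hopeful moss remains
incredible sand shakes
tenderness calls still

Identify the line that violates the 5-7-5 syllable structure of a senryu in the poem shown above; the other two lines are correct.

Line 1: hopeful (2), moss (1), remains (2) → 5 ✓
Line 2: incredible (4), sand (1), shakes (1) → 6 (expected 7)
Line 3: tenderness (3), calls (1), still (1) → 5 ✓

The second line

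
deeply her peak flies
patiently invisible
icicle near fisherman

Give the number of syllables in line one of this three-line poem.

5

Line one: deeply(2) + her(1) + peak(1) + flies(1) = 5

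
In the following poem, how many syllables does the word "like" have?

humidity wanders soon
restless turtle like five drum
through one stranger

"like" has 1 syllable.

1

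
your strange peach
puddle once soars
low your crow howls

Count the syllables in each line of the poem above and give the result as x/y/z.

Line 1: your (1), strange (1), peach (1) → 3
Line 2: puddle (2), once (1), soars (1) → 4
Line 3: low (1), your (1), crow (1), howls (1) → 4

3/4/4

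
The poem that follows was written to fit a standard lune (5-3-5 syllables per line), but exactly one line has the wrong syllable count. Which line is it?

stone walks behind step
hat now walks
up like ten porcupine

Line 3

Line 1: stone (1), walks (1), behind (2), step (1) → 5 ✓
Line 2: hat (1), now (1), walks (1) → 3 ✓
Line 3: up (1), like (1), ten (1), porcupine (3) → 6 (expected 5)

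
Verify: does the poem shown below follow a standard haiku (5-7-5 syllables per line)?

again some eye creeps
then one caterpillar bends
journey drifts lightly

Yes

Line 1: again(2) + some(1) + eye(1) + creeps(1) = 5 ✓
Line 2: then(1) + one(1) + caterpillar(4) + bends(1) = 7 ✓
Line 3: journey(2) + drifts(1) + lightly(2) = 5 ✓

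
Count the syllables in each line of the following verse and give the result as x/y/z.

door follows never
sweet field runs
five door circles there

5/3/5

Line 1: door (1), follows (2), never (2) → 5
Line 2: sweet (1), field (1), runs (1) → 3
Line 3: five (1), door (1), circles (2), there (1) → 5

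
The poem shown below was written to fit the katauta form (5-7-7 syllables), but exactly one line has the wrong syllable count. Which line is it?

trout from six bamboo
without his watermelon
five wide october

The third line

Line 1: "trout from six bamboo": 1+1+1+2 = 5 ✓
Line 2: "without his watermelon": 2+1+4 = 7 ✓
Line 3: "five wide october": 1+1+3 = 5 (expected 7)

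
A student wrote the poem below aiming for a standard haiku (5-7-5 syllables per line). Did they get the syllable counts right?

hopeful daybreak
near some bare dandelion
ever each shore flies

No

Line 1: "hopeful daybreak": 2+2 = 4 (expected 5)
Line 2: "near some bare dandelion": 1+1+1+4 = 7 ✓
Line 3: "ever each shore flies": 2+1+1+1 = 5 ✓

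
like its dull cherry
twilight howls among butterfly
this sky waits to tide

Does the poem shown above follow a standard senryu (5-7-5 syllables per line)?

No

Line 1: like (1), its (1), dull (1), cherry (2) → 5 ✓
Line 2: twilight (2), howls (1), among (2), butterfly (3) → 8 (expected 7)
Line 3: this (1), sky (1), waits (1), to (1), tide (1) → 5 ✓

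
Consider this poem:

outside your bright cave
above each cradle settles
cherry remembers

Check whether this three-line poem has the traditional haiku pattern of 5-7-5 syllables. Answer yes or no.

Yes

Line 1: outside (2), your (1), bright (1), cave (1) → 5 ✓
Line 2: above (2), each (1), cradle (2), settles (2) → 7 ✓
Line 3: cherry (2), remembers (3) → 5 ✓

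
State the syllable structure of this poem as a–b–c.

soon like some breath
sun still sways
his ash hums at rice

Line 1: "soon like some breath": 1+1+1+1 = 4
Line 2: "sun still sways": 1+1+1 = 3
Line 3: "his ash hums at rice": 1+1+1+1+1 = 5

4–3–5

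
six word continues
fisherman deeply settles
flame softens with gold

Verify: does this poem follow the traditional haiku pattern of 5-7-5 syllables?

Line 1: "six word continues": 1+1+3 = 5 ✓
Line 2: "fisherman deeply settles": 3+2+2 = 7 ✓
Line 3: "flame softens with gold": 1+2+1+1 = 5 ✓

Yes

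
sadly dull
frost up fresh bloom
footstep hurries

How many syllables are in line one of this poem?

Line one: sadly(2) + dull(1) = 3

3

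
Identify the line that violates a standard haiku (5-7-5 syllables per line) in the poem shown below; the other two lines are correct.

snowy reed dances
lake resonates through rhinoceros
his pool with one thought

The second line

Line 1: "snowy reed dances": 2+1+2 = 5 ✓
Line 2: "lake resonates through rhinoceros": 1+3+1+4 = 9 (expected 7)
Line 3: "his pool with one thought": 1+1+1+1+1 = 5 ✓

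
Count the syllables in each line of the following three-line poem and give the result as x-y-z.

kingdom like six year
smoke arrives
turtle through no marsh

5-3-5

Line 1: kingdom (2), like (1), six (1), year (1) → 5
Line 2: smoke (1), arrives (2) → 3
Line 3: turtle (2), through (1), no (1), marsh (1) → 5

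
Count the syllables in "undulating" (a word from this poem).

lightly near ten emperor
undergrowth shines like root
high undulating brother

4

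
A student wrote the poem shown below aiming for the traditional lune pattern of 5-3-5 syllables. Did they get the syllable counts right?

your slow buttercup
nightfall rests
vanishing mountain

Yes

Line 1: your(1) + slow(1) + buttercup(3) = 5 ✓
Line 2: nightfall(2) + rests(1) = 3 ✓
Line 3: vanishing(3) + mountain(2) = 5 ✓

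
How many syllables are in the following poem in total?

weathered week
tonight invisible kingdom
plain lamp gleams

14

Line 1: weathered(2) + week(1) = 3
Line 2: tonight(2) + invisible(4) + kingdom(2) = 8
Line 3: plain(1) + lamp(1) + gleams(1) = 3
Total: 3 + 8 + 3 = 14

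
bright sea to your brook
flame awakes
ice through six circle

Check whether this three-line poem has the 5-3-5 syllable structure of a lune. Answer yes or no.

Line 1: bright (1), sea (1), to (1), your (1), brook (1) → 5 ✓
Line 2: flame (1), awakes (2) → 3 ✓
Line 3: ice (1), through (1), six (1), circle (2) → 5 ✓

Yes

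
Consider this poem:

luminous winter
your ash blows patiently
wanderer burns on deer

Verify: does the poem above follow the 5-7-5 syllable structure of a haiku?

No

Line 1: "luminous winter": 3+2 = 5 ✓
Line 2: "your ash blows patiently": 1+1+1+3 = 6 (expected 7)
Line 3: "wanderer burns on deer": 3+1+1+1 = 6 (expected 5)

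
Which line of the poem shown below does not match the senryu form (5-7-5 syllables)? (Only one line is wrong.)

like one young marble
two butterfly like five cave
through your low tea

Line 1: like (1), one (1), young (1), marble (2) → 5 ✓
Line 2: two (1), butterfly (3), like (1), five (1), cave (1) → 7 ✓
Line 3: through (1), your (1), low (1), tea (1) → 4 (expected 5)

The third line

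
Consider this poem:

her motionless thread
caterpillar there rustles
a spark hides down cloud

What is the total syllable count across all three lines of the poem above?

17

Line 1: "her motionless thread": 1+3+1 = 5
Line 2: "caterpillar there rustles": 4+1+2 = 7
Line 3: "a spark hides down cloud": 1+1+1+1+1 = 5
Total: 5 + 7 + 5 = 17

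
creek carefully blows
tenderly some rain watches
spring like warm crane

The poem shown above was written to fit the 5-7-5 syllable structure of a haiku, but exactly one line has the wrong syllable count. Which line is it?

Line 1: "creek carefully blows": 1+3+1 = 5 ✓
Line 2: "tenderly some rain watches": 3+1+1+2 = 7 ✓
Line 3: "spring like warm crane": 1+1+1+1 = 4 (expected 5)

Line 3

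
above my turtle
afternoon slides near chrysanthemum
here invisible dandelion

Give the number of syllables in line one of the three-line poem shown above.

Line one: above(2) + my(1) + turtle(2) = 5

5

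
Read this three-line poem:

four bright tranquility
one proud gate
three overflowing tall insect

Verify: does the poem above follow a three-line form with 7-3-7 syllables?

No

Line 1: four(1) + bright(1) + tranquility(4) = 6 (expected 7)
Line 2: one(1) + proud(1) + gate(1) = 3 ✓
Line 3: three(1) + overflowing(4) + tall(1) + insect(2) = 8 (expected 7)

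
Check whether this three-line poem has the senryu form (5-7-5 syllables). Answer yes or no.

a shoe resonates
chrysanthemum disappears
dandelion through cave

Line 1: a (1), shoe (1), resonates (3) → 5 ✓
Line 2: chrysanthemum (4), disappears (3) → 7 ✓
Line 3: dandelion (4), through (1), cave (1) → 6 (expected 5)

No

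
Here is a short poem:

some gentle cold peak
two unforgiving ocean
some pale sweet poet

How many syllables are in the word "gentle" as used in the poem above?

2

"gentle" has 2 syllables.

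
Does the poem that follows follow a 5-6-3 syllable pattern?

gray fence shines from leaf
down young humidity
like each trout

Line 1: gray(1) + fence(1) + shines(1) + from(1) + leaf(1) = 5 ✓
Line 2: down(1) + young(1) + humidity(4) = 6 ✓
Line 3: like(1) + each(1) + trout(1) = 3 ✓

Yes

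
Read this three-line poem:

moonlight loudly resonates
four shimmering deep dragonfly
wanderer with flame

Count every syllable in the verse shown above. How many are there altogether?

Line 1: moonlight (2), loudly (2), resonates (3) → 7
Line 2: four (1), shimmering (3), deep (1), dragonfly (3) → 8
Line 3: wanderer (3), with (1), flame (1) → 5
Total: 7 + 8 + 5 = 20

20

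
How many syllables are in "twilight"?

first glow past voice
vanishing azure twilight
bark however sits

2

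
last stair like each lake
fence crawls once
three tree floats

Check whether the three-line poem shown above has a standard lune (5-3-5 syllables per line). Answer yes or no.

Line 1: last(1) + stair(1) + like(1) + each(1) + lake(1) = 5 ✓
Line 2: fence(1) + crawls(1) + once(1) = 3 ✓
Line 3: three(1) + tree(1) + floats(1) = 3 (expected 5)

No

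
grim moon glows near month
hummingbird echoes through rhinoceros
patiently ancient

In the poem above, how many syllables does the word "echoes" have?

"echoes" has 2 syllables.

2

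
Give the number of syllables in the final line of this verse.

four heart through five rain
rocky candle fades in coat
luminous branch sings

5

The final line: "luminous branch sings": 3+1+1 = 5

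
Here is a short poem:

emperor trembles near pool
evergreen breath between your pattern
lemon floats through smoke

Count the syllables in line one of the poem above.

7

Line one: emperor(3) + trembles(2) + near(1) + pool(1) = 7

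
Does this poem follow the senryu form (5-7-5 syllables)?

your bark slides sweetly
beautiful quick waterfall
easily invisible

No

Line 1: "your bark slides sweetly": 1+1+1+2 = 5 ✓
Line 2: "beautiful quick waterfall": 3+1+3 = 7 ✓
Line 3: "easily invisible": 3+4 = 7 (expected 5)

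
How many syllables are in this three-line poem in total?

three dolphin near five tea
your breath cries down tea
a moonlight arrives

Line 1: three (1), dolphin (2), near (1), five (1), tea (1) → 6
Line 2: your (1), breath (1), cries (1), down (1), tea (1) → 5
Line 3: a (1), moonlight (2), arrives (2) → 5
Total: 6 + 5 + 5 = 16

16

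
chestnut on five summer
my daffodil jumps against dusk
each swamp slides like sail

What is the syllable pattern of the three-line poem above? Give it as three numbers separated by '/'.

6/8/5

Line 1: chestnut(2) + on(1) + five(1) + summer(2) = 6
Line 2: my(1) + daffodil(3) + jumps(1) + against(2) + dusk(1) = 8
Line 3: each(1) + swamp(1) + slides(1) + like(1) + sail(1) = 5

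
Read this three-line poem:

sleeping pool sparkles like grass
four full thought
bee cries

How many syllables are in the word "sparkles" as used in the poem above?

2

"sparkles" has 2 syllables.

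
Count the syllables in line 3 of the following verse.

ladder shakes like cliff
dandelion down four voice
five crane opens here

5

Line 3: five (1), crane (1), opens (2), here (1) → 5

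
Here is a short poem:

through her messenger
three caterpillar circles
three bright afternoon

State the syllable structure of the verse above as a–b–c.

5–7–5

Line 1: through(1) + her(1) + messenger(3) = 5
Line 2: three(1) + caterpillar(4) + circles(2) = 7
Line 3: three(1) + bright(1) + afternoon(3) = 5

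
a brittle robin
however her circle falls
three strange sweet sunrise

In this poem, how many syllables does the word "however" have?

3

"however" has 3 syllables.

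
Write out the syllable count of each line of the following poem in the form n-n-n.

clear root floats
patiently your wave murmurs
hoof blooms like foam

Line 1: clear(1) + root(1) + floats(1) = 3
Line 2: patiently(3) + your(1) + wave(1) + murmurs(2) = 7
Line 3: hoof(1) + blooms(1) + like(1) + foam(1) = 4

3-7-4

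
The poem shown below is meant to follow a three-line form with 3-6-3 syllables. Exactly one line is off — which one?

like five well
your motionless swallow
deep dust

Line 3

Line 1: like (1), five (1), well (1) → 3 ✓
Line 2: your (1), motionless (3), swallow (2) → 6 ✓
Line 3: deep (1), dust (1) → 2 (expected 3)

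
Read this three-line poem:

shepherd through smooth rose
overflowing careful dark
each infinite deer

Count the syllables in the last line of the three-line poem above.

The last line: each(1) + infinite(3) + deer(1) = 5

5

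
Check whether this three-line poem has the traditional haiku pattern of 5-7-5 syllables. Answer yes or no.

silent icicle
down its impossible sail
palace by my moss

Line 1: "silent icicle": 2+3 = 5 ✓
Line 2: "down its impossible sail": 1+1+4+1 = 7 ✓
Line 3: "palace by my moss": 2+1+1+1 = 5 ✓

Yes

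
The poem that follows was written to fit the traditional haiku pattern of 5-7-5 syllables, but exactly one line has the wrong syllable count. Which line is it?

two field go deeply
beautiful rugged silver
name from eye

Line 3

Line 1: "two field go deeply": 1+1+1+2 = 5 ✓
Line 2: "beautiful rugged silver": 3+2+2 = 7 ✓
Line 3: "name from eye": 1+1+1 = 3 (expected 5)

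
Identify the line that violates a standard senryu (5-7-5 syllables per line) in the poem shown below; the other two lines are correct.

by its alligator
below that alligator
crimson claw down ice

Line 1

Line 1: by(1) + its(1) + alligator(4) = 6 (expected 5)
Line 2: below(2) + that(1) + alligator(4) = 7 ✓
Line 3: crimson(2) + claw(1) + down(1) + ice(1) = 5 ✓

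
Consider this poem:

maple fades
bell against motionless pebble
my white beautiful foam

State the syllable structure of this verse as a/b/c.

3/8/6

Line 1: maple (2), fades (1) → 3
Line 2: bell (1), against (2), motionless (3), pebble (2) → 8
Line 3: my (1), white (1), beautiful (3), foam (1) → 6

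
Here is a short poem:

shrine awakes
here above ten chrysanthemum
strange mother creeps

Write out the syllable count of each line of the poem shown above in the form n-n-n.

Line 1: shrine (1), awakes (2) → 3
Line 2: here (1), above (2), ten (1), chrysanthemum (4) → 8
Line 3: strange (1), mother (2), creeps (1) → 4

3-8-4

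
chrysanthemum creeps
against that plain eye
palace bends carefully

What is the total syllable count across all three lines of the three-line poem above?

16

Line 1: chrysanthemum (4), creeps (1) → 5
Line 2: against (2), that (1), plain (1), eye (1) → 5
Line 3: palace (2), bends (1), carefully (3) → 6
Total: 5 + 5 + 6 = 16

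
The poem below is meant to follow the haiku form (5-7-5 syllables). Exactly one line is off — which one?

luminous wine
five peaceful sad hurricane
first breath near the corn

Line 1: luminous (3), wine (1) → 4 (expected 5)
Line 2: five (1), peaceful (2), sad (1), hurricane (3) → 7 ✓
Line 3: first (1), breath (1), near (1), the (1), corn (1) → 5 ✓

Line 1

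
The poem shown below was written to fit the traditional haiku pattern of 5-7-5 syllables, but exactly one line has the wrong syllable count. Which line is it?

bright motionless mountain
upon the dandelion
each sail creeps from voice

Line 1: bright (1), motionless (3), mountain (2) → 6 (expected 5)
Line 2: upon (2), the (1), dandelion (4) → 7 ✓
Line 3: each (1), sail (1), creeps (1), from (1), voice (1) → 5 ✓

The first line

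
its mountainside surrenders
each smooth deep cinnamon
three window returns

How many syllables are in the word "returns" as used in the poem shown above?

"returns" has 2 syllables.

2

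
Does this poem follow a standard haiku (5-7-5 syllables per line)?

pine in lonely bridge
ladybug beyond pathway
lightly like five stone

Yes

Line 1: pine (1), in (1), lonely (2), bridge (1) → 5 ✓
Line 2: ladybug (3), beyond (2), pathway (2) → 7 ✓
Line 3: lightly (2), like (1), five (1), stone (1) → 5 ✓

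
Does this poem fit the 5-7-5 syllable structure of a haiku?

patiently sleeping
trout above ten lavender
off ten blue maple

Line 1: patiently (3), sleeping (2) → 5 ✓
Line 2: trout (1), above (2), ten (1), lavender (3) → 7 ✓
Line 3: off (1), ten (1), blue (1), maple (2) → 5 ✓

Yes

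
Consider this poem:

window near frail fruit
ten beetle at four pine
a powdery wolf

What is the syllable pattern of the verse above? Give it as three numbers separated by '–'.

Line 1: window(2) + near(1) + frail(1) + fruit(1) = 5
Line 2: ten(1) + beetle(2) + at(1) + four(1) + pine(1) = 6
Line 3: a(1) + powdery(3) + wolf(1) = 5

5–6–5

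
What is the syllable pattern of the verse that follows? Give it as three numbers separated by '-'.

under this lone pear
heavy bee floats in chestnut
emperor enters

5-7-5

Line 1: under (2), this (1), lone (1), pear (1) → 5
Line 2: heavy (2), bee (1), floats (1), in (1), chestnut (2) → 7
Line 3: emperor (3), enters (2) → 5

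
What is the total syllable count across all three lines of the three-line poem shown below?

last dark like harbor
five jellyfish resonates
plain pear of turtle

Line 1: "last dark like harbor": 1+1+1+2 = 5
Line 2: "five jellyfish resonates": 1+3+3 = 7
Line 3: "plain pear of turtle": 1+1+1+2 = 5
Total: 5 + 7 + 5 = 17

17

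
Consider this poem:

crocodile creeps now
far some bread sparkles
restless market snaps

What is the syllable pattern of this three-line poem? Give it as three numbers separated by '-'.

Line 1: crocodile(3) + creeps(1) + now(1) = 5
Line 2: far(1) + some(1) + bread(1) + sparkles(2) = 5
Line 3: restless(2) + market(2) + snaps(1) = 5

5-5-5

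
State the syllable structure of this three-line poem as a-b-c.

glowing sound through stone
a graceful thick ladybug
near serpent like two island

5-7-7

Line 1: "glowing sound through stone": 2+1+1+1 = 5
Line 2: "a graceful thick ladybug": 1+2+1+3 = 7
Line 3: "near serpent like two island": 1+2+1+1+2 = 7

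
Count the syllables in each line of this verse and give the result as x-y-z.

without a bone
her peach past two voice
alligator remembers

4-5-7

Line 1: "without a bone": 2+1+1 = 4
Line 2: "her peach past two voice": 1+1+1+1+1 = 5
Line 3: "alligator remembers": 4+3 = 7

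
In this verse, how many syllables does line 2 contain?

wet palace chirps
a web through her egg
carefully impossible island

Line 2: a(1) + web(1) + through(1) + her(1) + egg(1) = 5

5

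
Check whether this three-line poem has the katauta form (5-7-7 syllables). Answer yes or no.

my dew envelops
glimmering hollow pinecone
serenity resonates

Yes

Line 1: "my dew envelops": 1+1+3 = 5 ✓
Line 2: "glimmering hollow pinecone": 3+2+2 = 7 ✓
Line 3: "serenity resonates": 4+3 = 7 ✓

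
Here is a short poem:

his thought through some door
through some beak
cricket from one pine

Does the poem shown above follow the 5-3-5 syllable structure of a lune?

Line 1: his (1), thought (1), through (1), some (1), door (1) → 5 ✓
Line 2: through (1), some (1), beak (1) → 3 ✓
Line 3: cricket (2), from (1), one (1), pine (1) → 5 ✓

Yes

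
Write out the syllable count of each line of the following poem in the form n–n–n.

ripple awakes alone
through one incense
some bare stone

6–4–3

Line 1: ripple(2) + awakes(2) + alone(2) = 6
Line 2: through(1) + one(1) + incense(2) = 4
Line 3: some(1) + bare(1) + stone(1) = 3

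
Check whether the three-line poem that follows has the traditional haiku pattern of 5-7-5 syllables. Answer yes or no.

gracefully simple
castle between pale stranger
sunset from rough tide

Yes

Line 1: gracefully (3), simple (2) → 5 ✓
Line 2: castle (2), between (2), pale (1), stranger (2) → 7 ✓
Line 3: sunset (2), from (1), rough (1), tide (1) → 5 ✓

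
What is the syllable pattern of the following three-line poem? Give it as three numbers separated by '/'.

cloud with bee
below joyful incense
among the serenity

Line 1: cloud(1) + with(1) + bee(1) = 3
Line 2: below(2) + joyful(2) + incense(2) = 6
Line 3: among(2) + the(1) + serenity(4) = 7

3/6/7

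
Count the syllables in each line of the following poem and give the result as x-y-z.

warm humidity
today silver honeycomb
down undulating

Line 1: warm(1) + humidity(4) = 5
Line 2: today(2) + silver(2) + honeycomb(3) = 7
Line 3: down(1) + undulating(4) = 5

5-7-5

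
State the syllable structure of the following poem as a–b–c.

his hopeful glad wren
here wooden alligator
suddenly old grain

Line 1: his(1) + hopeful(2) + glad(1) + wren(1) = 5
Line 2: here(1) + wooden(2) + alligator(4) = 7
Line 3: suddenly(3) + old(1) + grain(1) = 5

5–7–5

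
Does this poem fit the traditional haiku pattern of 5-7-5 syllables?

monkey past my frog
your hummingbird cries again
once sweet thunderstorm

Line 1: "monkey past my frog": 2+1+1+1 = 5 ✓
Line 2: "your hummingbird cries again": 1+3+1+2 = 7 ✓
Line 3: "once sweet thunderstorm": 1+1+3 = 5 ✓

Yes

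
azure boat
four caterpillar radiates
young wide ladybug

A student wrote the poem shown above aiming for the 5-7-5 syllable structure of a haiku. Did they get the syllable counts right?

Line 1: "azure boat": 2+1 = 3 (expected 5)
Line 2: "four caterpillar radiates": 1+4+3 = 8 (expected 7)
Line 3: "young wide ladybug": 1+1+3 = 5 ✓

No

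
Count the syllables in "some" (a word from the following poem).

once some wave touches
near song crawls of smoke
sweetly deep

1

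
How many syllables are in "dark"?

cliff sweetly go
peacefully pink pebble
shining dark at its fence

1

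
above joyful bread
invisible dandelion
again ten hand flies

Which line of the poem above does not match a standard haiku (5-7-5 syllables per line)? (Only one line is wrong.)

Line 1: above(2) + joyful(2) + bread(1) = 5 ✓
Line 2: invisible(4) + dandelion(4) = 8 (expected 7)
Line 3: again(2) + ten(1) + hand(1) + flies(1) = 5 ✓

The second line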